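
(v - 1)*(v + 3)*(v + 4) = v^3 + 6*v^2 + 5*v - 12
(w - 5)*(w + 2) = w^2 - 3*w - 10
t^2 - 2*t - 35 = (t - 7)*(t + 5)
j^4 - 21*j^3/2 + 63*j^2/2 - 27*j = j*(j - 6)*(j - 3)*(j - 3/2)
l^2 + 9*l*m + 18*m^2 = (l + 3*m)*(l + 6*m)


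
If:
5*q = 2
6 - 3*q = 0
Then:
No Solution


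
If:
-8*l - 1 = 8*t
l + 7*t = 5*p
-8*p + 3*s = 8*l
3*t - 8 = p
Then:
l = -41/9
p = 127/24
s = 53/27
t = 319/72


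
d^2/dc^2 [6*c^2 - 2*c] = 12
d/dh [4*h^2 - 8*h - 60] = 8*h - 8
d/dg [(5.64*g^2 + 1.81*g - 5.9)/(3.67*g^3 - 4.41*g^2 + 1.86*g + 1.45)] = (-20.6988*g^4 - 13.2854*g^3 + 83.4315*g^2 - 35.682*g + 13.5985)/(13.4689*g^6 - 32.3694*g^5 + 33.1005*g^4 - 5.7622*g^3 - 9.3294*g^2 + 5.394*g + 2.1025)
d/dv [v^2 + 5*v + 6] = 2*v + 5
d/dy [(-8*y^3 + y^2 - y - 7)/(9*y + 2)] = (-144*y^3 - 39*y^2 + 4*y + 61)/(81*y^2 + 36*y + 4)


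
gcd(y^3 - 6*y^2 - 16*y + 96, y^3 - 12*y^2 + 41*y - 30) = y - 6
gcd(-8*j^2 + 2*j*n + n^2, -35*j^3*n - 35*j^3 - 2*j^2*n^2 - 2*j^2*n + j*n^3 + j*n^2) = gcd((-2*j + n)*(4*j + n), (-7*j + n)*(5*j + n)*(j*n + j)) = 1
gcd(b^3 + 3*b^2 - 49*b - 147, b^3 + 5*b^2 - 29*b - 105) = b^2 + 10*b + 21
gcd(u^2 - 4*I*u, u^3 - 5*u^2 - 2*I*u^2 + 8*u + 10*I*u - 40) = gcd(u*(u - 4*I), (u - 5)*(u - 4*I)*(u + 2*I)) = u - 4*I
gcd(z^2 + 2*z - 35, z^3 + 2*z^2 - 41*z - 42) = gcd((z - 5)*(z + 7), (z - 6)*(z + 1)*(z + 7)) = z + 7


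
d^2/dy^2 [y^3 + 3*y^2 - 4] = 6*y + 6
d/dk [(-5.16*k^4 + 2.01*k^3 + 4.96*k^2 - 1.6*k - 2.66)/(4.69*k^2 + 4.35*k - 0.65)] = (-48.4008*k^5 - 57.9111*k^4 + 30.903*k^3 + 25.1605*k^2 + 18.5028*k + 12.611)/(21.9961*k^4 + 40.803*k^3 + 12.8255*k^2 - 5.655*k + 0.4225)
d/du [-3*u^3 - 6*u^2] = 3*u*(-3*u - 4)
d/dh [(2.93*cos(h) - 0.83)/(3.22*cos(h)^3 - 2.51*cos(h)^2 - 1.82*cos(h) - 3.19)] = (18.8692*cos(h)^3 - 15.3721*cos(h)^2 + 4.1666*cos(h) + 10.8573)*sin(h)/(10.3684*cos(h)^6 - 16.1644*cos(h)^5 - 5.4207*cos(h)^4 - 11.4072*cos(h)^3 + 19.3262*cos(h)^2 + 11.6116*cos(h) + 10.1761)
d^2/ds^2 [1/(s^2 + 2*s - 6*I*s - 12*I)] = 2*(-s^2 - 2*s + 6*I*s + 4*(s + 1 - 3*I)^2 + 12*I)/(s^2 + 2*s - 6*I*s - 12*I)^3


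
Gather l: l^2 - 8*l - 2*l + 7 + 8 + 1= l^2 - 10*l + 16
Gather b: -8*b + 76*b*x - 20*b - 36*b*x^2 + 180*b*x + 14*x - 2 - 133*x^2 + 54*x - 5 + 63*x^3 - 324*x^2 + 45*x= b*(-36*x^2 + 256*x - 28) + 63*x^3 - 457*x^2 + 113*x - 7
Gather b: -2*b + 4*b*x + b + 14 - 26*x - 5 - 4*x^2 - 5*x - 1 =b*(4*x - 1) - 4*x^2 - 31*x + 8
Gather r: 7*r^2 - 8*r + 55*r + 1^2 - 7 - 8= 7*r^2 + 47*r - 14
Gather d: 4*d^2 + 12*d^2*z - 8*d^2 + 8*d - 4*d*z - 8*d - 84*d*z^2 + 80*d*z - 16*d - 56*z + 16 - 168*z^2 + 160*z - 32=d^2*(12*z - 4) + d*(-84*z^2 + 76*z - 16) - 168*z^2 + 104*z - 16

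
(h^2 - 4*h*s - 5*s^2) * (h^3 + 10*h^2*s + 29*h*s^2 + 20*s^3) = h^5 + 6*h^4*s - 16*h^3*s^2 - 146*h^2*s^3 - 225*h*s^4 - 100*s^5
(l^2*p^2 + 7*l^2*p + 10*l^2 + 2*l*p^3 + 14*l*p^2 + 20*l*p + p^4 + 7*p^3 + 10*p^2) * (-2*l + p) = -2*l^3*p^2 - 14*l^3*p - 20*l^3 - 3*l^2*p^3 - 21*l^2*p^2 - 30*l^2*p + p^5 + 7*p^4 + 10*p^3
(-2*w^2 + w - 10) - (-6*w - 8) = -2*w^2 + 7*w - 2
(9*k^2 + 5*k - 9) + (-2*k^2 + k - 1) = 7*k^2 + 6*k - 10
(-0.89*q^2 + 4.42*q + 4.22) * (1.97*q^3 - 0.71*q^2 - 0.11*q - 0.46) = -1.7533*q^5 + 9.3393*q^4 + 5.2731*q^3 - 3.073*q^2 - 2.4974*q - 1.9412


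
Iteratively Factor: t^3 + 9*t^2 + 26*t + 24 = (t + 4)*(t^2 + 5*t + 6) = (t + 3)*(t + 4)*(t + 2)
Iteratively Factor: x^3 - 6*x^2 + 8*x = (x)*(x^2 - 6*x + 8) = x*(x - 4)*(x - 2)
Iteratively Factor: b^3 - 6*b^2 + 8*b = (b - 4)*(b^2 - 2*b) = b*(b - 4)*(b - 2)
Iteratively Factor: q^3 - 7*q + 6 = (q + 3)*(q^2 - 3*q + 2) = (q - 2)*(q + 3)*(q - 1)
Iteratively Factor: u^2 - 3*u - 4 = (u - 4)*(u + 1)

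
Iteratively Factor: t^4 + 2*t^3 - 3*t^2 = (t)*(t^3 + 2*t^2 - 3*t) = t*(t + 3)*(t^2 - t) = t*(t - 1)*(t + 3)*(t)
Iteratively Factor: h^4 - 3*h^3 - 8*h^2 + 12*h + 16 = (h + 2)*(h^3 - 5*h^2 + 2*h + 8) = (h - 4)*(h + 2)*(h^2 - h - 2) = (h - 4)*(h - 2)*(h + 2)*(h + 1)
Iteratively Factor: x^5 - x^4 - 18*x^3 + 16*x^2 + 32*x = (x + 1)*(x^4 - 2*x^3 - 16*x^2 + 32*x) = (x - 4)*(x + 1)*(x^3 + 2*x^2 - 8*x) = x*(x - 4)*(x + 1)*(x^2 + 2*x - 8) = x*(x - 4)*(x - 2)*(x + 1)*(x + 4)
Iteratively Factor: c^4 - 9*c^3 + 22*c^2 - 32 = (c - 4)*(c^3 - 5*c^2 + 2*c + 8) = (c - 4)*(c - 2)*(c^2 - 3*c - 4) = (c - 4)^2*(c - 2)*(c + 1)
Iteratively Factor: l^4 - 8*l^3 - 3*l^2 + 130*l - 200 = (l - 5)*(l^3 - 3*l^2 - 18*l + 40) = (l - 5)^2*(l^2 + 2*l - 8) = (l - 5)^2*(l + 4)*(l - 2)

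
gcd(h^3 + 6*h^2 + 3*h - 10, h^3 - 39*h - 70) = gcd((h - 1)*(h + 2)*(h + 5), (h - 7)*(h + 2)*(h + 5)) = h^2 + 7*h + 10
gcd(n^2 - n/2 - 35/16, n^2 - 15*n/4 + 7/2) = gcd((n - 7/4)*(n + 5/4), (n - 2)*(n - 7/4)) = n - 7/4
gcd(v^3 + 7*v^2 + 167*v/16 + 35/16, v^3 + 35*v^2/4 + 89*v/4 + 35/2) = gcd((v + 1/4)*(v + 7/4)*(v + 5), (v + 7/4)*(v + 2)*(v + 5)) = v^2 + 27*v/4 + 35/4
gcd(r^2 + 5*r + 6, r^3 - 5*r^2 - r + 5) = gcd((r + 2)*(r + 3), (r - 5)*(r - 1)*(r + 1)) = 1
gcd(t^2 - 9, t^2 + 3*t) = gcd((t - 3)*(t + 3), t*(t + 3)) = t + 3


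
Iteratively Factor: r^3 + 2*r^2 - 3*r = (r)*(r^2 + 2*r - 3) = r*(r - 1)*(r + 3)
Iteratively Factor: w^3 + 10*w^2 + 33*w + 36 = (w + 3)*(w^2 + 7*w + 12) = (w + 3)^2*(w + 4)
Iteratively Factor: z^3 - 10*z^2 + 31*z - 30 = (z - 3)*(z^2 - 7*z + 10) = (z - 5)*(z - 3)*(z - 2)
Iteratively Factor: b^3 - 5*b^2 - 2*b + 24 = (b + 2)*(b^2 - 7*b + 12) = (b - 4)*(b + 2)*(b - 3)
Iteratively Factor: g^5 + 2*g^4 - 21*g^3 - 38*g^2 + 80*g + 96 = (g + 1)*(g^4 + g^3 - 22*g^2 - 16*g + 96) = (g - 2)*(g + 1)*(g^3 + 3*g^2 - 16*g - 48) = (g - 2)*(g + 1)*(g + 4)*(g^2 - g - 12) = (g - 4)*(g - 2)*(g + 1)*(g + 4)*(g + 3)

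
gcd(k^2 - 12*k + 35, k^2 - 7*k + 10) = k - 5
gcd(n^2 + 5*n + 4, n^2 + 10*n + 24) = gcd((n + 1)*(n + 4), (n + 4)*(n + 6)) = n + 4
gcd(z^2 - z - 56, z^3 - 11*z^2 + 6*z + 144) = z - 8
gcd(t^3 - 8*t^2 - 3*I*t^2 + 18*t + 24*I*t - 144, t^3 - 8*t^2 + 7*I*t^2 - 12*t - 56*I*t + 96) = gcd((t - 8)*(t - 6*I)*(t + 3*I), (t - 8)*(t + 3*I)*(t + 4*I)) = t^2 + t*(-8 + 3*I) - 24*I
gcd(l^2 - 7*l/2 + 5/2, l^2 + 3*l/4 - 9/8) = 1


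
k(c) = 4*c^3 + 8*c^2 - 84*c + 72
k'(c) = 12*c^2 + 16*c - 84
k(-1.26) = 182.54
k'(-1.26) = -85.11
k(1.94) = -31.65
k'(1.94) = -7.80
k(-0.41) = 107.51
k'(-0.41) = -88.54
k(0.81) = 11.33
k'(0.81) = -63.17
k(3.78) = 84.83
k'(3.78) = 147.94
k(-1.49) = 201.69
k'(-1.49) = -81.20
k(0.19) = 56.36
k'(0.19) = -80.53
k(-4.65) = 233.40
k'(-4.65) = 101.07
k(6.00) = 720.00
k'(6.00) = 444.00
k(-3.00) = 288.00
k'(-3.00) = -24.00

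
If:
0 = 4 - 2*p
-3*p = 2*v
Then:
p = 2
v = -3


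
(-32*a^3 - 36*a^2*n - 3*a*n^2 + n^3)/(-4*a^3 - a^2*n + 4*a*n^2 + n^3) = (8*a - n)/(a - n)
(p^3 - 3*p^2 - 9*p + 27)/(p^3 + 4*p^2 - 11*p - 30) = (p^2 - 9)/(p^2 + 7*p + 10)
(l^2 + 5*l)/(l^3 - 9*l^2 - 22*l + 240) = l/(l^2 - 14*l + 48)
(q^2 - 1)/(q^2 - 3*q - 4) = (q - 1)/(q - 4)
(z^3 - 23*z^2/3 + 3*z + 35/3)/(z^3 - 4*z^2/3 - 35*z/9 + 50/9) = 3*(z^2 - 6*z - 7)/(3*z^2 + z - 10)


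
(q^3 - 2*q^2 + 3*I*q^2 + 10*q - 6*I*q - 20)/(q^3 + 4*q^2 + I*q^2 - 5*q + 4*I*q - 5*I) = (q^3 + q^2*(-2 + 3*I) + q*(10 - 6*I) - 20)/(q^3 + q^2*(4 + I) + q*(-5 + 4*I) - 5*I)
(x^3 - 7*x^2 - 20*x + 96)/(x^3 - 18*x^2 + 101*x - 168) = (x + 4)/(x - 7)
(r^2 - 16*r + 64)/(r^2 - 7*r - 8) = (r - 8)/(r + 1)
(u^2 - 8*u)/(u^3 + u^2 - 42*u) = (u - 8)/(u^2 + u - 42)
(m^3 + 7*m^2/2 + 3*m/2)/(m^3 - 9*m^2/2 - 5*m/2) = (m + 3)/(m - 5)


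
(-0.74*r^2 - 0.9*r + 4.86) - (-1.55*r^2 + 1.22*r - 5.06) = 0.81*r^2 - 2.12*r + 9.92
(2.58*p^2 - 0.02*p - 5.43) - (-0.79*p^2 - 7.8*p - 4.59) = 3.37*p^2 + 7.78*p - 0.84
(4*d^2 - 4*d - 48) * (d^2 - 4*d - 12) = 4*d^4 - 20*d^3 - 80*d^2 + 240*d + 576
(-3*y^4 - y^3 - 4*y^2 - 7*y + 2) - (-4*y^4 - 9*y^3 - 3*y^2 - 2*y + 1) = y^4 + 8*y^3 - y^2 - 5*y + 1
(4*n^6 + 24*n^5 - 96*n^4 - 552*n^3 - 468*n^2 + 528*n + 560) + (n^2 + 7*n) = 4*n^6 + 24*n^5 - 96*n^4 - 552*n^3 - 467*n^2 + 535*n + 560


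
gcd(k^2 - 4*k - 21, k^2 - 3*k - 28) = k - 7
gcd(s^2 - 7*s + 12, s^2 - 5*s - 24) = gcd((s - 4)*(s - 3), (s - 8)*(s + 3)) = 1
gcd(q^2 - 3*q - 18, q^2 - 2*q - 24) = q - 6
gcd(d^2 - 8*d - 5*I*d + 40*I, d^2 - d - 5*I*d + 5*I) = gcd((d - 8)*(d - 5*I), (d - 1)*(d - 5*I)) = d - 5*I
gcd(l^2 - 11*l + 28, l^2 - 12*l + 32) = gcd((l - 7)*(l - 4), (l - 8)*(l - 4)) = l - 4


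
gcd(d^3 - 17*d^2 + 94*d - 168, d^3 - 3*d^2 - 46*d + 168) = d^2 - 10*d + 24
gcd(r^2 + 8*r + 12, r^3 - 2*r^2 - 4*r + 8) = r + 2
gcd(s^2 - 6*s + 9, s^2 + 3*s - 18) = s - 3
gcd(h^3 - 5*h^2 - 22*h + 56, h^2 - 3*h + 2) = h - 2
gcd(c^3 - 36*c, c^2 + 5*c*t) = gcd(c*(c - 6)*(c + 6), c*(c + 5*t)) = c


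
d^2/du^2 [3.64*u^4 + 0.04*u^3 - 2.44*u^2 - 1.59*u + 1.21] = 43.68*u^2 + 0.24*u - 4.88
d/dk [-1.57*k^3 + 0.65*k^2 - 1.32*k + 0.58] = -4.71*k^2 + 1.3*k - 1.32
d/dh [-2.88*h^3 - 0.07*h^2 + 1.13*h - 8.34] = -8.64*h^2 - 0.14*h + 1.13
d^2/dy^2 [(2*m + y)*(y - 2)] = 2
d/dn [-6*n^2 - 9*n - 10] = -12*n - 9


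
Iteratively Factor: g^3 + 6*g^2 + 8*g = (g + 2)*(g^2 + 4*g) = (g + 2)*(g + 4)*(g)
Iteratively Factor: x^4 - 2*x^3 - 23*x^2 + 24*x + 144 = (x - 4)*(x^3 + 2*x^2 - 15*x - 36) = (x - 4)^2*(x^2 + 6*x + 9) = (x - 4)^2*(x + 3)*(x + 3)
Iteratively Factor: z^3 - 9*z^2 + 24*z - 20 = (z - 2)*(z^2 - 7*z + 10) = (z - 5)*(z - 2)*(z - 2)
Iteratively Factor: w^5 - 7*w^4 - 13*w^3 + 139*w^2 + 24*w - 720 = (w + 3)*(w^4 - 10*w^3 + 17*w^2 + 88*w - 240) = (w + 3)^2*(w^3 - 13*w^2 + 56*w - 80) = (w - 4)*(w + 3)^2*(w^2 - 9*w + 20) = (w - 4)^2*(w + 3)^2*(w - 5)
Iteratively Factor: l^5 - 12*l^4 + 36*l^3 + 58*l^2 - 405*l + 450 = (l - 5)*(l^4 - 7*l^3 + l^2 + 63*l - 90) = (l - 5)*(l - 2)*(l^3 - 5*l^2 - 9*l + 45) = (l - 5)^2*(l - 2)*(l^2 - 9) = (l - 5)^2*(l - 2)*(l + 3)*(l - 3)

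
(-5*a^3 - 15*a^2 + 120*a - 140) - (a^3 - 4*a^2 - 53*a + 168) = -6*a^3 - 11*a^2 + 173*a - 308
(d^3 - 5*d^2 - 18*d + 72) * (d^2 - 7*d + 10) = d^5 - 12*d^4 + 27*d^3 + 148*d^2 - 684*d + 720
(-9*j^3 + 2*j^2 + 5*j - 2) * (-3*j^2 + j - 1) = 27*j^5 - 15*j^4 - 4*j^3 + 9*j^2 - 7*j + 2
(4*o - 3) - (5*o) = -o - 3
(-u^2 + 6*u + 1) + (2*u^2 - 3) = u^2 + 6*u - 2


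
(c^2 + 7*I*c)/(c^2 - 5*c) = (c + 7*I)/(c - 5)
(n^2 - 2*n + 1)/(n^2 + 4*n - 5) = (n - 1)/(n + 5)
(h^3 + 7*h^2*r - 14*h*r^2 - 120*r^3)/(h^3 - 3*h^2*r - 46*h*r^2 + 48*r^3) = (h^2 + h*r - 20*r^2)/(h^2 - 9*h*r + 8*r^2)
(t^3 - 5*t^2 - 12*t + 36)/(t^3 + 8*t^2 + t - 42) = (t - 6)/(t + 7)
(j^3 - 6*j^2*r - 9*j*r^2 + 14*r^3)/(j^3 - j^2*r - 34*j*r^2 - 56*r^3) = (j - r)/(j + 4*r)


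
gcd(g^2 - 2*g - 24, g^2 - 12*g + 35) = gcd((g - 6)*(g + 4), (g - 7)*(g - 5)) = 1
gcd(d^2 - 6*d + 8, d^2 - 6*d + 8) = d^2 - 6*d + 8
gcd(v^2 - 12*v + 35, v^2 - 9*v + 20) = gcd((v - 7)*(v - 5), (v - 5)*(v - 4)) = v - 5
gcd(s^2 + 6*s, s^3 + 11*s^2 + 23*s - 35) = 1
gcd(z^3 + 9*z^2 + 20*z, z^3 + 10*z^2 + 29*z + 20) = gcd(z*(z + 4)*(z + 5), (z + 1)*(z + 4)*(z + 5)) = z^2 + 9*z + 20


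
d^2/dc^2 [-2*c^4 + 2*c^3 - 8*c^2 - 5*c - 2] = -24*c^2 + 12*c - 16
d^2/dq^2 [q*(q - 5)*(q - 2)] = 6*q - 14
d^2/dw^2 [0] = 0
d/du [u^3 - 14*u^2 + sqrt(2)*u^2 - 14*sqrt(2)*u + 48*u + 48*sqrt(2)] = 3*u^2 - 28*u + 2*sqrt(2)*u - 14*sqrt(2) + 48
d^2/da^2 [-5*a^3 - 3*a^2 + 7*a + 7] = -30*a - 6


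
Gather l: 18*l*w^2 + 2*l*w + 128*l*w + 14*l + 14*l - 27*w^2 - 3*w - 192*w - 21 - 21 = l*(18*w^2 + 130*w + 28) - 27*w^2 - 195*w - 42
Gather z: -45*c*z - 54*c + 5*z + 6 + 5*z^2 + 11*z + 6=-54*c + 5*z^2 + z*(16 - 45*c) + 12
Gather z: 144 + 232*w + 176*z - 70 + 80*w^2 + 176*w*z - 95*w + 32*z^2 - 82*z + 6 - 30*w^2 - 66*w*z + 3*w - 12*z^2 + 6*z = 50*w^2 + 140*w + 20*z^2 + z*(110*w + 100) + 80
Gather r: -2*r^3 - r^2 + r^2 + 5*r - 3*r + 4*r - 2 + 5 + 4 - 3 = -2*r^3 + 6*r + 4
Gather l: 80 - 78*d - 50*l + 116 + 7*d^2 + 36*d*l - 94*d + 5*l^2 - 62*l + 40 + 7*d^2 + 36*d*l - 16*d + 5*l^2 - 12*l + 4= 14*d^2 - 188*d + 10*l^2 + l*(72*d - 124) + 240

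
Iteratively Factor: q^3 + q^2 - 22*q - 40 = (q - 5)*(q^2 + 6*q + 8) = (q - 5)*(q + 2)*(q + 4)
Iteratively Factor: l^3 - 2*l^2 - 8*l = (l - 4)*(l^2 + 2*l) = (l - 4)*(l + 2)*(l)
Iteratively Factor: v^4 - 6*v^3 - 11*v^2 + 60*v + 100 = (v + 2)*(v^3 - 8*v^2 + 5*v + 50) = (v - 5)*(v + 2)*(v^2 - 3*v - 10) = (v - 5)*(v + 2)^2*(v - 5)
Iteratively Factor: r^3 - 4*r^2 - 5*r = (r + 1)*(r^2 - 5*r) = r*(r + 1)*(r - 5)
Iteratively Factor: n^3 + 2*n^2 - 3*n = (n - 1)*(n^2 + 3*n) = n*(n - 1)*(n + 3)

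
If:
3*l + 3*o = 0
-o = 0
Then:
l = 0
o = 0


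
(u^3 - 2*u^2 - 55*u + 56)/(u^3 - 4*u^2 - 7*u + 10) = (u^2 - u - 56)/(u^2 - 3*u - 10)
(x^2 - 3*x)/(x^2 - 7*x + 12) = x/(x - 4)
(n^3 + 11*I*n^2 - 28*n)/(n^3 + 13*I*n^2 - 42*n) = (n + 4*I)/(n + 6*I)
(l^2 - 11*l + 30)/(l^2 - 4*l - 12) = (l - 5)/(l + 2)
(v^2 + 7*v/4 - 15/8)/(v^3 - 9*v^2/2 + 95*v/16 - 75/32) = 4*(2*v + 5)/(8*v^2 - 30*v + 25)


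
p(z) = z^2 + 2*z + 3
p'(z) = 2*z + 2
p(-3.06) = 6.24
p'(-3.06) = -4.12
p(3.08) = 18.65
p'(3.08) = 8.16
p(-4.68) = 15.54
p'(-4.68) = -7.36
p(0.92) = 5.69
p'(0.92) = 3.84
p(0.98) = 5.92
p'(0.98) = 3.96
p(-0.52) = 2.23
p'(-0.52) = 0.96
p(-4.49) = 14.18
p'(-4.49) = -6.98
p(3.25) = 20.06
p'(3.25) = 8.50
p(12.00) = 171.00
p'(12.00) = 26.00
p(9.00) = 102.00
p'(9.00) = 20.00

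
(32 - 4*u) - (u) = 32 - 5*u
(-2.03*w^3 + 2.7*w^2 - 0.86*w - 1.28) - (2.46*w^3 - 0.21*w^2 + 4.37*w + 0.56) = -4.49*w^3 + 2.91*w^2 - 5.23*w - 1.84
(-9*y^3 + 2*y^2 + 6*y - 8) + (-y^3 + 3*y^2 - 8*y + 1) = -10*y^3 + 5*y^2 - 2*y - 7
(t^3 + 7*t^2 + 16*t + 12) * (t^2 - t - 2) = t^5 + 6*t^4 + 7*t^3 - 18*t^2 - 44*t - 24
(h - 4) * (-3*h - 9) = -3*h^2 + 3*h + 36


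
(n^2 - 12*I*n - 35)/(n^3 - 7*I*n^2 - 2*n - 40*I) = (n - 7*I)/(n^2 - 2*I*n + 8)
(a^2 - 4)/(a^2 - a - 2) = (a + 2)/(a + 1)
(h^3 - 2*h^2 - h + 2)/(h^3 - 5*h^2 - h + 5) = (h - 2)/(h - 5)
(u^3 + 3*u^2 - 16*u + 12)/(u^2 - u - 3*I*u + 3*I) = (u^2 + 4*u - 12)/(u - 3*I)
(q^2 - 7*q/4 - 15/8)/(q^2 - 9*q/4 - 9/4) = (q - 5/2)/(q - 3)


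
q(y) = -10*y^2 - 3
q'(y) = -20*y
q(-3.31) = -112.56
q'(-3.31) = 66.20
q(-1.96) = -41.42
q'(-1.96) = 39.20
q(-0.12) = -3.14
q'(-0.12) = 2.40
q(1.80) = -35.40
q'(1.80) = -36.00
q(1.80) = -35.40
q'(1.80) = -36.00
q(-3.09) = -98.48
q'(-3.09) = 61.80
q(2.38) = -59.64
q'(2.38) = -47.60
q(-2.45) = -63.02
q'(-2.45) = 49.00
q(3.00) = -93.00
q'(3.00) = -60.00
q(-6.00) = -363.00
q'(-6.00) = 120.00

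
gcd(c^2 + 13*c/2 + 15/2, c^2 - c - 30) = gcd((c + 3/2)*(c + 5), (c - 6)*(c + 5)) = c + 5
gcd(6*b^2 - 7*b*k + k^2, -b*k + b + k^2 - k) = b - k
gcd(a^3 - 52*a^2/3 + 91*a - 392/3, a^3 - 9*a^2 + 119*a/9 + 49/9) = a^2 - 28*a/3 + 49/3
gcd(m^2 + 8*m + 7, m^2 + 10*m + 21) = m + 7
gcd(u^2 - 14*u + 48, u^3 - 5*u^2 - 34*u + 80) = u - 8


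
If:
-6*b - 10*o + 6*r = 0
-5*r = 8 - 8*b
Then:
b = 5*r/8 + 1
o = 9*r/40 - 3/5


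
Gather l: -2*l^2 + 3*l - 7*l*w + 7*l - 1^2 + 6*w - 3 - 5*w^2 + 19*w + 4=-2*l^2 + l*(10 - 7*w) - 5*w^2 + 25*w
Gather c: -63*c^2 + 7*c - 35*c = -63*c^2 - 28*c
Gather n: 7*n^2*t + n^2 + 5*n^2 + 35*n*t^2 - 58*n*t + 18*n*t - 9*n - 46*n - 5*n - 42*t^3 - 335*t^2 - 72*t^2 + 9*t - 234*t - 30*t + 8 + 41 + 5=n^2*(7*t + 6) + n*(35*t^2 - 40*t - 60) - 42*t^3 - 407*t^2 - 255*t + 54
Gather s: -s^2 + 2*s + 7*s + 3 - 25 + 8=-s^2 + 9*s - 14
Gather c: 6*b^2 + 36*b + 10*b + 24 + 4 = 6*b^2 + 46*b + 28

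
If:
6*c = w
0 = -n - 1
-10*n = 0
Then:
No Solution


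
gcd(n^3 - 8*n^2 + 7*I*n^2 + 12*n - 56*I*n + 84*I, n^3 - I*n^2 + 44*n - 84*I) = n + 7*I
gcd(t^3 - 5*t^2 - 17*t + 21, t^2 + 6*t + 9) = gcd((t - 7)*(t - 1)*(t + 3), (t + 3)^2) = t + 3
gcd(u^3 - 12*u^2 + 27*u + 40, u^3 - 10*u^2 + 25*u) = u - 5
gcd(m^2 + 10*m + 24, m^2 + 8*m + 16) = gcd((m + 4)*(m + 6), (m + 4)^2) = m + 4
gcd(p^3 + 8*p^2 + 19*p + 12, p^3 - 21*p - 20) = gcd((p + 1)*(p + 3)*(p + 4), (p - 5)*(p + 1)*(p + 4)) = p^2 + 5*p + 4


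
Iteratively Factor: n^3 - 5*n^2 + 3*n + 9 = (n - 3)*(n^2 - 2*n - 3) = (n - 3)^2*(n + 1)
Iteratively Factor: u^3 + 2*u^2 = (u)*(u^2 + 2*u) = u^2*(u + 2)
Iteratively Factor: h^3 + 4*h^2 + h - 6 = (h - 1)*(h^2 + 5*h + 6) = (h - 1)*(h + 2)*(h + 3)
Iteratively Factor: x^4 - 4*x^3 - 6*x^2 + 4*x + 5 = (x + 1)*(x^3 - 5*x^2 - x + 5) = (x + 1)^2*(x^2 - 6*x + 5) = (x - 5)*(x + 1)^2*(x - 1)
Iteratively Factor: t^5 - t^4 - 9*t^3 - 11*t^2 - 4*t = (t)*(t^4 - t^3 - 9*t^2 - 11*t - 4) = t*(t + 1)*(t^3 - 2*t^2 - 7*t - 4) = t*(t - 4)*(t + 1)*(t^2 + 2*t + 1) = t*(t - 4)*(t + 1)^2*(t + 1)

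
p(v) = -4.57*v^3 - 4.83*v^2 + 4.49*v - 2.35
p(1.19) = -11.55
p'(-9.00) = -1019.08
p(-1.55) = -3.90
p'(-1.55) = -13.48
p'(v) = -13.71*v^2 - 9.66*v + 4.49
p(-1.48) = -4.76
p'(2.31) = -90.98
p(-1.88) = 2.50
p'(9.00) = -1192.96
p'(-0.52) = 5.81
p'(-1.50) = -11.87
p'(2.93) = -141.51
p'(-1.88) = -25.81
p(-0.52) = -5.35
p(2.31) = -74.08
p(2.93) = -145.61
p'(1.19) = -26.42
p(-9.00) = 2897.54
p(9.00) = -3684.70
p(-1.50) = -4.53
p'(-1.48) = -11.24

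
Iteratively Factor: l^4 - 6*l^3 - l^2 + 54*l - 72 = (l - 2)*(l^3 - 4*l^2 - 9*l + 36) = (l - 3)*(l - 2)*(l^2 - l - 12) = (l - 3)*(l - 2)*(l + 3)*(l - 4)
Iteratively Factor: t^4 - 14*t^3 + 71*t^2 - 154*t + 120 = (t - 5)*(t^3 - 9*t^2 + 26*t - 24) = (t - 5)*(t - 4)*(t^2 - 5*t + 6) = (t - 5)*(t - 4)*(t - 2)*(t - 3)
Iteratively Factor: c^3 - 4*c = (c)*(c^2 - 4) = c*(c - 2)*(c + 2)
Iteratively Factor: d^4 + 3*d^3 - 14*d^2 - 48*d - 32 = (d + 1)*(d^3 + 2*d^2 - 16*d - 32) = (d + 1)*(d + 2)*(d^2 - 16) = (d - 4)*(d + 1)*(d + 2)*(d + 4)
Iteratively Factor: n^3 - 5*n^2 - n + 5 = (n - 1)*(n^2 - 4*n - 5) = (n - 1)*(n + 1)*(n - 5)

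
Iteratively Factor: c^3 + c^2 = (c)*(c^2 + c) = c*(c + 1)*(c)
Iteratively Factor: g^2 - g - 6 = (g + 2)*(g - 3)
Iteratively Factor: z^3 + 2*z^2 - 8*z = (z + 4)*(z^2 - 2*z) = (z - 2)*(z + 4)*(z)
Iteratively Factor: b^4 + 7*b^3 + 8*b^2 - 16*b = (b)*(b^3 + 7*b^2 + 8*b - 16) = b*(b - 1)*(b^2 + 8*b + 16) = b*(b - 1)*(b + 4)*(b + 4)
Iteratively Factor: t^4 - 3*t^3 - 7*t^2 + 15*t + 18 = (t - 3)*(t^3 - 7*t - 6) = (t - 3)*(t + 1)*(t^2 - t - 6) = (t - 3)^2*(t + 1)*(t + 2)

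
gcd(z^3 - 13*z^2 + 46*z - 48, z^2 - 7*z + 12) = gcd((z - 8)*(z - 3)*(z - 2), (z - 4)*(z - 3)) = z - 3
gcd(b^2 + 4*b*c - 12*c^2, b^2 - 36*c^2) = b + 6*c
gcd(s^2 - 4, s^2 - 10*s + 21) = 1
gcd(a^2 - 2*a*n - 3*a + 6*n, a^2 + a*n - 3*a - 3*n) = a - 3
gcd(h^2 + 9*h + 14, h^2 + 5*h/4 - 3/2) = h + 2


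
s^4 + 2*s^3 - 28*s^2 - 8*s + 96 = (s - 4)*(s - 2)*(s + 2)*(s + 6)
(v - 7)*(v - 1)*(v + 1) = v^3 - 7*v^2 - v + 7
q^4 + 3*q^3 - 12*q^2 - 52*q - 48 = (q - 4)*(q + 2)^2*(q + 3)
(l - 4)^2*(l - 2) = l^3 - 10*l^2 + 32*l - 32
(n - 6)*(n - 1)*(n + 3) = n^3 - 4*n^2 - 15*n + 18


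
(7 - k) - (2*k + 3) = 4 - 3*k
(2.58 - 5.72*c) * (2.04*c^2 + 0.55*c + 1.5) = -11.6688*c^3 + 2.1172*c^2 - 7.161*c + 3.87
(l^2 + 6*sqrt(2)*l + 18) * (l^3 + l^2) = l^5 + l^4 + 6*sqrt(2)*l^4 + 6*sqrt(2)*l^3 + 18*l^3 + 18*l^2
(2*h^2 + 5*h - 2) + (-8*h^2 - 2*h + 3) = -6*h^2 + 3*h + 1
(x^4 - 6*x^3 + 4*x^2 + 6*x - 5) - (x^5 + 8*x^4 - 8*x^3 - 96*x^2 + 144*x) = -x^5 - 7*x^4 + 2*x^3 + 100*x^2 - 138*x - 5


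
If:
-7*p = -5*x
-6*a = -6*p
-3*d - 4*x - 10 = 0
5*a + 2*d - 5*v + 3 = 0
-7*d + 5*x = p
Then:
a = -175/143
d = -150/143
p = -175/143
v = -746/715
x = -245/143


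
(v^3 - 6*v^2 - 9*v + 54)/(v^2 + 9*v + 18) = (v^2 - 9*v + 18)/(v + 6)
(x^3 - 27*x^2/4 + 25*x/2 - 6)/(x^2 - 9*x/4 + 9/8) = 2*(x^2 - 6*x + 8)/(2*x - 3)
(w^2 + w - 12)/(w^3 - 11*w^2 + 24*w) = (w + 4)/(w*(w - 8))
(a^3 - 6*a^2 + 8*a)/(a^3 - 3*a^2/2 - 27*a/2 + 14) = 2*a*(a - 2)/(2*a^2 + 5*a - 7)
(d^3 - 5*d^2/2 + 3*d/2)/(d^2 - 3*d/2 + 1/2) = d*(2*d - 3)/(2*d - 1)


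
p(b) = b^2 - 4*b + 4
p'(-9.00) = -22.00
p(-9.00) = 121.00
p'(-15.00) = -34.00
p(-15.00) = 289.00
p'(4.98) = 5.96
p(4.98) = 8.88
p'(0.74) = -2.52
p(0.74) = 1.59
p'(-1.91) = -7.82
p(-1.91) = 15.29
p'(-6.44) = -16.88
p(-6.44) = 71.23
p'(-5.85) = -15.70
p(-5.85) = 61.62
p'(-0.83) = -5.66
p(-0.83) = 8.01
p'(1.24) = -1.52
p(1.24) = 0.58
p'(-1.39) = -6.78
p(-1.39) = 11.49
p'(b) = 2*b - 4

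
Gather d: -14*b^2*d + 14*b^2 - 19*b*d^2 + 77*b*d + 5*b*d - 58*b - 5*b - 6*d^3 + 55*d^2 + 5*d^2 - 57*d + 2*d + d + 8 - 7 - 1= 14*b^2 - 63*b - 6*d^3 + d^2*(60 - 19*b) + d*(-14*b^2 + 82*b - 54)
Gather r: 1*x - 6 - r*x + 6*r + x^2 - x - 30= r*(6 - x) + x^2 - 36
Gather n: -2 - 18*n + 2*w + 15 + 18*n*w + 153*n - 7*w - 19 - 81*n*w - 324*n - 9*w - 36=n*(-63*w - 189) - 14*w - 42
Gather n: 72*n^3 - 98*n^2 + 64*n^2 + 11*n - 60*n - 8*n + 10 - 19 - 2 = 72*n^3 - 34*n^2 - 57*n - 11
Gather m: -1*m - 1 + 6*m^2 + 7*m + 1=6*m^2 + 6*m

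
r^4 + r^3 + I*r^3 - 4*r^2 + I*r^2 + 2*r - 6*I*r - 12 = (r - 2)*(r + 3)*(r - I)*(r + 2*I)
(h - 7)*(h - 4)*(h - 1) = h^3 - 12*h^2 + 39*h - 28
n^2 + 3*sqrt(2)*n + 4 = (n + sqrt(2))*(n + 2*sqrt(2))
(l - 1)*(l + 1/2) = l^2 - l/2 - 1/2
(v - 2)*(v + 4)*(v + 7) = v^3 + 9*v^2 + 6*v - 56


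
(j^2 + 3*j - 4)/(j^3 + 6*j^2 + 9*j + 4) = (j - 1)/(j^2 + 2*j + 1)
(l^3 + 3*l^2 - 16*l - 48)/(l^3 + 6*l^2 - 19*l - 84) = (l + 4)/(l + 7)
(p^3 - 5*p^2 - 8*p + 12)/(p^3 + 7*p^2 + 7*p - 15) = (p^2 - 4*p - 12)/(p^2 + 8*p + 15)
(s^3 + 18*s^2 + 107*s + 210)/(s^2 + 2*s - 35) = (s^2 + 11*s + 30)/(s - 5)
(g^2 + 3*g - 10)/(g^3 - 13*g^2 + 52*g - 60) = (g + 5)/(g^2 - 11*g + 30)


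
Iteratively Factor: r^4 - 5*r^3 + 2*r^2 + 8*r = (r)*(r^3 - 5*r^2 + 2*r + 8) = r*(r + 1)*(r^2 - 6*r + 8) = r*(r - 4)*(r + 1)*(r - 2)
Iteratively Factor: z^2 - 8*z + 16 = (z - 4)*(z - 4)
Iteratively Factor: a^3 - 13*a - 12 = (a + 1)*(a^2 - a - 12) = (a - 4)*(a + 1)*(a + 3)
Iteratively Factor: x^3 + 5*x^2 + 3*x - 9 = (x - 1)*(x^2 + 6*x + 9) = (x - 1)*(x + 3)*(x + 3)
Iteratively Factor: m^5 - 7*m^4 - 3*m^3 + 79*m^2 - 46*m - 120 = (m + 1)*(m^4 - 8*m^3 + 5*m^2 + 74*m - 120) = (m + 1)*(m + 3)*(m^3 - 11*m^2 + 38*m - 40) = (m - 4)*(m + 1)*(m + 3)*(m^2 - 7*m + 10) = (m - 5)*(m - 4)*(m + 1)*(m + 3)*(m - 2)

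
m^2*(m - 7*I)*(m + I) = m^4 - 6*I*m^3 + 7*m^2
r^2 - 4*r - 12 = (r - 6)*(r + 2)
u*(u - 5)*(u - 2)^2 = u^4 - 9*u^3 + 24*u^2 - 20*u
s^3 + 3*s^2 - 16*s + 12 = (s - 2)*(s - 1)*(s + 6)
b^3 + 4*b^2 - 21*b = b*(b - 3)*(b + 7)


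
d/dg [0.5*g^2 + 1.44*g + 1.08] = 1.0*g + 1.44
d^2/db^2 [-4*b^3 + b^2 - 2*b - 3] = 2 - 24*b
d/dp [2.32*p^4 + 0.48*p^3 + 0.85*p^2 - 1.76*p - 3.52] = 9.28*p^3 + 1.44*p^2 + 1.7*p - 1.76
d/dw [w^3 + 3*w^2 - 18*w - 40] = 3*w^2 + 6*w - 18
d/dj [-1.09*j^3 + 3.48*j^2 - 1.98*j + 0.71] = -3.27*j^2 + 6.96*j - 1.98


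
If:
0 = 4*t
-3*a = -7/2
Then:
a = 7/6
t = 0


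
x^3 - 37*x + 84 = (x - 4)*(x - 3)*(x + 7)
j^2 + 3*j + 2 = (j + 1)*(j + 2)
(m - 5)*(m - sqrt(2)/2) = m^2 - 5*m - sqrt(2)*m/2 + 5*sqrt(2)/2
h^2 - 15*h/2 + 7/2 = (h - 7)*(h - 1/2)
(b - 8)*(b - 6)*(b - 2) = b^3 - 16*b^2 + 76*b - 96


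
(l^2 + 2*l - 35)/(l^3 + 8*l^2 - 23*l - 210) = 1/(l + 6)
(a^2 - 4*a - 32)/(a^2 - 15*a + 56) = (a + 4)/(a - 7)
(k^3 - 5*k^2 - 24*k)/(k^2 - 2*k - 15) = k*(k - 8)/(k - 5)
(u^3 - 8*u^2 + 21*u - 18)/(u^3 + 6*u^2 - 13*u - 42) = (u^2 - 5*u + 6)/(u^2 + 9*u + 14)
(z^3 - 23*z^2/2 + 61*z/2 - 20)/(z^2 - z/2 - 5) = (z^2 - 9*z + 8)/(z + 2)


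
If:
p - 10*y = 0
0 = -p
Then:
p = 0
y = 0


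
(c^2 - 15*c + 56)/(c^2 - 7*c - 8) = (c - 7)/(c + 1)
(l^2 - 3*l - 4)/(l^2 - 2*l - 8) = (l + 1)/(l + 2)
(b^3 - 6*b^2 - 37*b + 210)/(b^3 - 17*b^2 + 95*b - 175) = (b + 6)/(b - 5)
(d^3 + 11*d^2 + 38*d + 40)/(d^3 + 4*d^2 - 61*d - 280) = (d^2 + 6*d + 8)/(d^2 - d - 56)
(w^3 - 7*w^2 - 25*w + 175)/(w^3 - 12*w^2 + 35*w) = (w + 5)/w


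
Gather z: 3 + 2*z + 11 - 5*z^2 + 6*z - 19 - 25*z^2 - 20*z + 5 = -30*z^2 - 12*z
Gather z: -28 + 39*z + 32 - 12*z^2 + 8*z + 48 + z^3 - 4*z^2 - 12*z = z^3 - 16*z^2 + 35*z + 52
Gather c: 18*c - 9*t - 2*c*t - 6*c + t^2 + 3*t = c*(12 - 2*t) + t^2 - 6*t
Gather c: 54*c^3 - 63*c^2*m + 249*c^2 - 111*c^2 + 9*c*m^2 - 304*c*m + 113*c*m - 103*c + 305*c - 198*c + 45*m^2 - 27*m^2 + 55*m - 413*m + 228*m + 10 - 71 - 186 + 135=54*c^3 + c^2*(138 - 63*m) + c*(9*m^2 - 191*m + 4) + 18*m^2 - 130*m - 112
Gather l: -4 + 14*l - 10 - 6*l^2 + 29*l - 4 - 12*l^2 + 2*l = -18*l^2 + 45*l - 18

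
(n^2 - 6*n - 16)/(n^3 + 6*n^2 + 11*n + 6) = (n - 8)/(n^2 + 4*n + 3)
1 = 1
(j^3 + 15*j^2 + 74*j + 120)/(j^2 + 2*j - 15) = (j^2 + 10*j + 24)/(j - 3)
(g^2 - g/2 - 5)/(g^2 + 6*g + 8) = (g - 5/2)/(g + 4)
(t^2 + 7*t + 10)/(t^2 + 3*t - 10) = (t + 2)/(t - 2)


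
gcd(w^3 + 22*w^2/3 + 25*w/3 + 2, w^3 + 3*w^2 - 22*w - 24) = w^2 + 7*w + 6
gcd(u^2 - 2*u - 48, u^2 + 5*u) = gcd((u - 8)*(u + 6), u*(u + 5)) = 1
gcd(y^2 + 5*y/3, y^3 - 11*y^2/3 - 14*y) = y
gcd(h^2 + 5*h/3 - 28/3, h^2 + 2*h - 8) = h + 4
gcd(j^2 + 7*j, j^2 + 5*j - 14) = j + 7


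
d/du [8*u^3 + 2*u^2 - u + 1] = 24*u^2 + 4*u - 1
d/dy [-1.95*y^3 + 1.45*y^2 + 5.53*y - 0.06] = -5.85*y^2 + 2.9*y + 5.53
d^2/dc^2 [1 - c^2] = -2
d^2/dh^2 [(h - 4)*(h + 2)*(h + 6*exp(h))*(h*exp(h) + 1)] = h^4*exp(h) + 24*h^3*exp(2*h) + 6*h^3*exp(h) + 24*h^2*exp(2*h) - 2*h^2*exp(h) - 252*h*exp(2*h) - 32*h*exp(h) + 6*h - 216*exp(2*h) - 76*exp(h) - 4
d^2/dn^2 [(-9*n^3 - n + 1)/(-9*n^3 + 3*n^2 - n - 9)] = 2*(243*n^6 - 4941*n^4 + 468*n^3 - 297*n^2 + 2520*n - 37)/(729*n^9 - 729*n^8 + 486*n^7 + 1998*n^6 - 1404*n^5 + 720*n^4 + 2026*n^3 - 702*n^2 + 243*n + 729)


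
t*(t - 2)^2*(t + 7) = t^4 + 3*t^3 - 24*t^2 + 28*t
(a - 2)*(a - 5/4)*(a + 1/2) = a^3 - 11*a^2/4 + 7*a/8 + 5/4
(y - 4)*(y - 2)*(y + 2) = y^3 - 4*y^2 - 4*y + 16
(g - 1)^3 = g^3 - 3*g^2 + 3*g - 1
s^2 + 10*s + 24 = (s + 4)*(s + 6)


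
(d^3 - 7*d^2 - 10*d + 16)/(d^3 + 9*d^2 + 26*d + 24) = (d^2 - 9*d + 8)/(d^2 + 7*d + 12)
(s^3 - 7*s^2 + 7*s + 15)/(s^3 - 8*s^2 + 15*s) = (s + 1)/s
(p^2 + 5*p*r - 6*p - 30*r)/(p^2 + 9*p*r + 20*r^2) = (p - 6)/(p + 4*r)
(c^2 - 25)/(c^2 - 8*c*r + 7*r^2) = (c^2 - 25)/(c^2 - 8*c*r + 7*r^2)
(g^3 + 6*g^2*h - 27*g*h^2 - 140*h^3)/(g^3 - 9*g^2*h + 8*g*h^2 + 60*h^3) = (g^2 + 11*g*h + 28*h^2)/(g^2 - 4*g*h - 12*h^2)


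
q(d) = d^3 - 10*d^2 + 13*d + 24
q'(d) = 3*d^2 - 20*d + 13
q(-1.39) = -16.08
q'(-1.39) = 46.60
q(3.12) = -2.41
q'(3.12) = -20.20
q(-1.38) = -15.61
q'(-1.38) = 46.31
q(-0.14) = 21.98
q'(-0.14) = 15.86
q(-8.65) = -1483.89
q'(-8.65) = 410.47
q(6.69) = -37.17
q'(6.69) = 13.47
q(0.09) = 25.09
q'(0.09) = 11.22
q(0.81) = 28.50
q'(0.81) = -1.23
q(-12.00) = -3300.00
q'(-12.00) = 685.00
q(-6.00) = -630.00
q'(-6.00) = 241.00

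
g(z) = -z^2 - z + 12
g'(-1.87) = 2.74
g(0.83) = 10.48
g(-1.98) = 10.06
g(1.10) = 9.69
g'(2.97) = -6.94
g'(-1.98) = 2.96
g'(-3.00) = 5.00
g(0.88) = 10.35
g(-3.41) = 3.78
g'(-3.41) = 5.82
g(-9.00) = -60.00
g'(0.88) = -2.76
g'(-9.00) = 17.00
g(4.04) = -8.36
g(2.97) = 0.21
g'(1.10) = -3.20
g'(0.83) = -2.66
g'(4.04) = -9.08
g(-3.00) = 6.00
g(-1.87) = 10.37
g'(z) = -2*z - 1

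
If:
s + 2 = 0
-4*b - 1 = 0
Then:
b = -1/4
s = -2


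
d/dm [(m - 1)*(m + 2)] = 2*m + 1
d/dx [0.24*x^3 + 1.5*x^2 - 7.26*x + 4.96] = 0.72*x^2 + 3.0*x - 7.26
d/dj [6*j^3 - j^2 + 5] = 2*j*(9*j - 1)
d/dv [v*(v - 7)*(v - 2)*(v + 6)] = 4*v^3 - 9*v^2 - 80*v + 84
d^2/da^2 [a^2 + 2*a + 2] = 2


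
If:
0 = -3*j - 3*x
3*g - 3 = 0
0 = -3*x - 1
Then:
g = 1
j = 1/3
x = -1/3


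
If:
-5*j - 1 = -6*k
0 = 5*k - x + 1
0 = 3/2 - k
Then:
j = 8/5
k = 3/2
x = 17/2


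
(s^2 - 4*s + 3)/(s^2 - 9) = (s - 1)/(s + 3)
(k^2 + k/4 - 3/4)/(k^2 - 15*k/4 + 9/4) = (k + 1)/(k - 3)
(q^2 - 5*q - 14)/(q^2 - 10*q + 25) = (q^2 - 5*q - 14)/(q^2 - 10*q + 25)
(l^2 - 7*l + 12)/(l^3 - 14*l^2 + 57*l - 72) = (l - 4)/(l^2 - 11*l + 24)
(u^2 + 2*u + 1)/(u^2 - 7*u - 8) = (u + 1)/(u - 8)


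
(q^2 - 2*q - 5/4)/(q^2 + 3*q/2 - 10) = (q + 1/2)/(q + 4)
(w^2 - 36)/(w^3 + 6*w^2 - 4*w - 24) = (w - 6)/(w^2 - 4)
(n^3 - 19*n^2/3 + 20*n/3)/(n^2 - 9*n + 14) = n*(3*n^2 - 19*n + 20)/(3*(n^2 - 9*n + 14))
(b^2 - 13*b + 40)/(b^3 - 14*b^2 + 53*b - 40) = 1/(b - 1)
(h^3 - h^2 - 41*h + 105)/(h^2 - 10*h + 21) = (h^2 + 2*h - 35)/(h - 7)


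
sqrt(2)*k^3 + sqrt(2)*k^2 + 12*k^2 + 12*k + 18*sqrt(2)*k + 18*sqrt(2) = (k + 3*sqrt(2))^2*(sqrt(2)*k + sqrt(2))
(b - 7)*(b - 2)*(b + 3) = b^3 - 6*b^2 - 13*b + 42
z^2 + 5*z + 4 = (z + 1)*(z + 4)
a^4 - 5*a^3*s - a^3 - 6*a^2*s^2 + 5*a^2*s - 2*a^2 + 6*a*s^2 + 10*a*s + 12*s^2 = (a - 2)*(a + 1)*(a - 6*s)*(a + s)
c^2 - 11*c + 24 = (c - 8)*(c - 3)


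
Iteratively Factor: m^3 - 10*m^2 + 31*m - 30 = (m - 2)*(m^2 - 8*m + 15) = (m - 3)*(m - 2)*(m - 5)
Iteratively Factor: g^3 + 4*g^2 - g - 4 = (g + 4)*(g^2 - 1) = (g - 1)*(g + 4)*(g + 1)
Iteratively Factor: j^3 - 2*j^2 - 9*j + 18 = (j + 3)*(j^2 - 5*j + 6) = (j - 3)*(j + 3)*(j - 2)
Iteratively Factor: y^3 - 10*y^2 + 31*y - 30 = (y - 3)*(y^2 - 7*y + 10) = (y - 5)*(y - 3)*(y - 2)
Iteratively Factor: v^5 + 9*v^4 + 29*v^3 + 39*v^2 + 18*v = (v + 1)*(v^4 + 8*v^3 + 21*v^2 + 18*v) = (v + 1)*(v + 2)*(v^3 + 6*v^2 + 9*v) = (v + 1)*(v + 2)*(v + 3)*(v^2 + 3*v) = (v + 1)*(v + 2)*(v + 3)^2*(v)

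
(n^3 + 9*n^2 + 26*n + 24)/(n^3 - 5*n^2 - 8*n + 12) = (n^2 + 7*n + 12)/(n^2 - 7*n + 6)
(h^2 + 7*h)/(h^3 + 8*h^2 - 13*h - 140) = h/(h^2 + h - 20)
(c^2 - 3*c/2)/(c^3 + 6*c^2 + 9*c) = (c - 3/2)/(c^2 + 6*c + 9)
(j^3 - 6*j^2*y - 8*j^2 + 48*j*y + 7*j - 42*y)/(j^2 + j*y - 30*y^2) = (j^3 - 6*j^2*y - 8*j^2 + 48*j*y + 7*j - 42*y)/(j^2 + j*y - 30*y^2)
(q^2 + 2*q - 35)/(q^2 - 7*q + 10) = (q + 7)/(q - 2)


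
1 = 1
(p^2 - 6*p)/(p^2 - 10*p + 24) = p/(p - 4)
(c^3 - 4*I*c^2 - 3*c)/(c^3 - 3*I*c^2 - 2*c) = (c - 3*I)/(c - 2*I)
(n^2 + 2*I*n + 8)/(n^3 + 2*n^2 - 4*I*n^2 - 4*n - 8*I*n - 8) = (n + 4*I)/(n^2 + 2*n*(1 - I) - 4*I)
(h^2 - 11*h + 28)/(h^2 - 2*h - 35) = (h - 4)/(h + 5)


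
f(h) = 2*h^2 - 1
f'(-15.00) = -60.00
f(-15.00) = 449.00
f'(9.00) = 36.00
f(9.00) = 161.00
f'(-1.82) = -7.28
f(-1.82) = 5.62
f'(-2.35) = -9.40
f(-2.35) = 10.04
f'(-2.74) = -10.96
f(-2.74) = 14.02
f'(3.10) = 12.40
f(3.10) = 18.22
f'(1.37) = 5.48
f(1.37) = 2.75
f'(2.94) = 11.76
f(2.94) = 16.29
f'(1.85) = 7.40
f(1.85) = 5.84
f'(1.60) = 6.40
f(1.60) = 4.12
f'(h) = 4*h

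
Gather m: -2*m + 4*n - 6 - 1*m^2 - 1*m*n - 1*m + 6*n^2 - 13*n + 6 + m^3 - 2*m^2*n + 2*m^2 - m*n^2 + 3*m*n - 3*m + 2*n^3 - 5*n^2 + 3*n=m^3 + m^2*(1 - 2*n) + m*(-n^2 + 2*n - 6) + 2*n^3 + n^2 - 6*n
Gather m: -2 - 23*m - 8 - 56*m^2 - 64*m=-56*m^2 - 87*m - 10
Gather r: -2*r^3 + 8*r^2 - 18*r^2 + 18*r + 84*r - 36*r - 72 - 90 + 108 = -2*r^3 - 10*r^2 + 66*r - 54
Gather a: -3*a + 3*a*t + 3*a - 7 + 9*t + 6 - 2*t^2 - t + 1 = 3*a*t - 2*t^2 + 8*t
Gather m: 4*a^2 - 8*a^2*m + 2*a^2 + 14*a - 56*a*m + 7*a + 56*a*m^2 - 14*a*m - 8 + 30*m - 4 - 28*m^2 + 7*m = 6*a^2 + 21*a + m^2*(56*a - 28) + m*(-8*a^2 - 70*a + 37) - 12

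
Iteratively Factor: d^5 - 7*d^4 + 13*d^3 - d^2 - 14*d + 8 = (d + 1)*(d^4 - 8*d^3 + 21*d^2 - 22*d + 8) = (d - 4)*(d + 1)*(d^3 - 4*d^2 + 5*d - 2) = (d - 4)*(d - 1)*(d + 1)*(d^2 - 3*d + 2) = (d - 4)*(d - 1)^2*(d + 1)*(d - 2)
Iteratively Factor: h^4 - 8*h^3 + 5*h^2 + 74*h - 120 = (h - 4)*(h^3 - 4*h^2 - 11*h + 30) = (h - 5)*(h - 4)*(h^2 + h - 6) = (h - 5)*(h - 4)*(h - 2)*(h + 3)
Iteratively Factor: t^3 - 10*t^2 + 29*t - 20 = (t - 1)*(t^2 - 9*t + 20) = (t - 4)*(t - 1)*(t - 5)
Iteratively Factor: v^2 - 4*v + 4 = (v - 2)*(v - 2)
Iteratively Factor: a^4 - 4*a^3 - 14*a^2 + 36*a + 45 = (a + 1)*(a^3 - 5*a^2 - 9*a + 45) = (a - 5)*(a + 1)*(a^2 - 9) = (a - 5)*(a + 1)*(a + 3)*(a - 3)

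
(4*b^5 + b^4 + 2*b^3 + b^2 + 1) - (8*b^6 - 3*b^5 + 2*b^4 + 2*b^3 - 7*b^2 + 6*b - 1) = -8*b^6 + 7*b^5 - b^4 + 8*b^2 - 6*b + 2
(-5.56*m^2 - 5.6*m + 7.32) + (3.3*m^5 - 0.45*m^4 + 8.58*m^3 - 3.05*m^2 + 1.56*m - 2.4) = 3.3*m^5 - 0.45*m^4 + 8.58*m^3 - 8.61*m^2 - 4.04*m + 4.92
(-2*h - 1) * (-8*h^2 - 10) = 16*h^3 + 8*h^2 + 20*h + 10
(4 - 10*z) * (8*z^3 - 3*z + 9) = -80*z^4 + 32*z^3 + 30*z^2 - 102*z + 36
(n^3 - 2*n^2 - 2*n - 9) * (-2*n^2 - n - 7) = -2*n^5 + 3*n^4 - n^3 + 34*n^2 + 23*n + 63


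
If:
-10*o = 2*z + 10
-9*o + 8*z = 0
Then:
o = -40/49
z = -45/49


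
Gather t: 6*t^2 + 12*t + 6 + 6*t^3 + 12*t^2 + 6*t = 6*t^3 + 18*t^2 + 18*t + 6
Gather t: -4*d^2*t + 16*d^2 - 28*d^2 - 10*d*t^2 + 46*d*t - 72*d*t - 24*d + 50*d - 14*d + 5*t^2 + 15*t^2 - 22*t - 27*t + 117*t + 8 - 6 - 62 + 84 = -12*d^2 + 12*d + t^2*(20 - 10*d) + t*(-4*d^2 - 26*d + 68) + 24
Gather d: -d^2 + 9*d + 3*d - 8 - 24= -d^2 + 12*d - 32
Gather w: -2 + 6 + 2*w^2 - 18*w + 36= 2*w^2 - 18*w + 40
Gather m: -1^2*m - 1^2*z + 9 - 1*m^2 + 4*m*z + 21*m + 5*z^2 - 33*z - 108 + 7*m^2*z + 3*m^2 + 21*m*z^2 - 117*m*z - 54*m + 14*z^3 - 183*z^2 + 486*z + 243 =m^2*(7*z + 2) + m*(21*z^2 - 113*z - 34) + 14*z^3 - 178*z^2 + 452*z + 144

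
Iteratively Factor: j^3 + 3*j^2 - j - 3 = (j + 1)*(j^2 + 2*j - 3) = (j - 1)*(j + 1)*(j + 3)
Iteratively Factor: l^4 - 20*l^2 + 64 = (l + 2)*(l^3 - 2*l^2 - 16*l + 32) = (l - 2)*(l + 2)*(l^2 - 16) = (l - 2)*(l + 2)*(l + 4)*(l - 4)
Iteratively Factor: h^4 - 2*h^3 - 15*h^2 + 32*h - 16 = (h - 4)*(h^3 + 2*h^2 - 7*h + 4) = (h - 4)*(h - 1)*(h^2 + 3*h - 4) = (h - 4)*(h - 1)^2*(h + 4)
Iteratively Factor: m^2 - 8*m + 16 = (m - 4)*(m - 4)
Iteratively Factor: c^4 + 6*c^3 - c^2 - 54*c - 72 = (c + 2)*(c^3 + 4*c^2 - 9*c - 36) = (c + 2)*(c + 4)*(c^2 - 9) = (c + 2)*(c + 3)*(c + 4)*(c - 3)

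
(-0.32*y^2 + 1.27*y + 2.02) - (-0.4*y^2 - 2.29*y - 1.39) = 0.08*y^2 + 3.56*y + 3.41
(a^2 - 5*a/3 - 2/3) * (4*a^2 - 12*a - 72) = 4*a^4 - 56*a^3/3 - 164*a^2/3 + 128*a + 48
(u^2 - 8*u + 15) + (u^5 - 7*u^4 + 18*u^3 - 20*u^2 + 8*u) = u^5 - 7*u^4 + 18*u^3 - 19*u^2 + 15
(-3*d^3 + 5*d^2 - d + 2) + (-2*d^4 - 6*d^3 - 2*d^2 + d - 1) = -2*d^4 - 9*d^3 + 3*d^2 + 1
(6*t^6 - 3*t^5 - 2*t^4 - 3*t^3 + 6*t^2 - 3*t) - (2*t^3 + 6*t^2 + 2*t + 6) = 6*t^6 - 3*t^5 - 2*t^4 - 5*t^3 - 5*t - 6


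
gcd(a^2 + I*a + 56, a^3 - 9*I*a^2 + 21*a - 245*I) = a - 7*I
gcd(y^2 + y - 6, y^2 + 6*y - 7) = 1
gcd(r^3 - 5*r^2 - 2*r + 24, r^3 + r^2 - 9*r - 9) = r - 3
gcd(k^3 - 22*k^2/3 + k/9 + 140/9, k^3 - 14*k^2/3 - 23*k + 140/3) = k^2 - 26*k/3 + 35/3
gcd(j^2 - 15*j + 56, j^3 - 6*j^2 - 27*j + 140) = j - 7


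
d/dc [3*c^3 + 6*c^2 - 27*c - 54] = 9*c^2 + 12*c - 27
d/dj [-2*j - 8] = -2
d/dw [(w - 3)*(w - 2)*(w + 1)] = 3*w^2 - 8*w + 1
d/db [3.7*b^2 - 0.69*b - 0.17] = 7.4*b - 0.69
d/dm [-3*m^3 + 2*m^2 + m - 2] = -9*m^2 + 4*m + 1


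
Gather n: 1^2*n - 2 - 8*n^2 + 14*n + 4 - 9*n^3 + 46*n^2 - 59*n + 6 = -9*n^3 + 38*n^2 - 44*n + 8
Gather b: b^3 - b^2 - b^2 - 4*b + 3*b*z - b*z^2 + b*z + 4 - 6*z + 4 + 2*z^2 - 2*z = b^3 - 2*b^2 + b*(-z^2 + 4*z - 4) + 2*z^2 - 8*z + 8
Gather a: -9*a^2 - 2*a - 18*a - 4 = -9*a^2 - 20*a - 4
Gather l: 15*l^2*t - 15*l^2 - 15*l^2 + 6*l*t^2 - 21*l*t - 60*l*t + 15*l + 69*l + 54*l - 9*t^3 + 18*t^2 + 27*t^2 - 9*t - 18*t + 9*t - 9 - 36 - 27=l^2*(15*t - 30) + l*(6*t^2 - 81*t + 138) - 9*t^3 + 45*t^2 - 18*t - 72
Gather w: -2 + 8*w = 8*w - 2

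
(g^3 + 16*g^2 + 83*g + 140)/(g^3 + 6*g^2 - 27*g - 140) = (g + 5)/(g - 5)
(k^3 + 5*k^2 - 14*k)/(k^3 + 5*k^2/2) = 2*(k^2 + 5*k - 14)/(k*(2*k + 5))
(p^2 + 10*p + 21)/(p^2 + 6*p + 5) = (p^2 + 10*p + 21)/(p^2 + 6*p + 5)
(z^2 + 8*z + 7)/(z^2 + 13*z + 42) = (z + 1)/(z + 6)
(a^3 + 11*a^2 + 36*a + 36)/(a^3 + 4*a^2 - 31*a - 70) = (a^2 + 9*a + 18)/(a^2 + 2*a - 35)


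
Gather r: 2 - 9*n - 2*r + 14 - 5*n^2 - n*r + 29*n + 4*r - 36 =-5*n^2 + 20*n + r*(2 - n) - 20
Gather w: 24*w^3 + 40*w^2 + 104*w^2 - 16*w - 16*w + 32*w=24*w^3 + 144*w^2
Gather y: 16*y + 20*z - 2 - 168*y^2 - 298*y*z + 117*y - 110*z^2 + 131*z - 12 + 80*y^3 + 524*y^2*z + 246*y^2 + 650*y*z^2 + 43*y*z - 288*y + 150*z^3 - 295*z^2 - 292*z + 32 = 80*y^3 + y^2*(524*z + 78) + y*(650*z^2 - 255*z - 155) + 150*z^3 - 405*z^2 - 141*z + 18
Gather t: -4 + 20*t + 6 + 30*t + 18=50*t + 20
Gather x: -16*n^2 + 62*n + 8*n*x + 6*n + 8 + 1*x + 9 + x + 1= -16*n^2 + 68*n + x*(8*n + 2) + 18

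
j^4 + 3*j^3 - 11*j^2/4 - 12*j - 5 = (j - 2)*(j + 1/2)*(j + 2)*(j + 5/2)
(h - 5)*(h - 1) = h^2 - 6*h + 5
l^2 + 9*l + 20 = (l + 4)*(l + 5)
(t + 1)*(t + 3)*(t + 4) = t^3 + 8*t^2 + 19*t + 12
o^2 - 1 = (o - 1)*(o + 1)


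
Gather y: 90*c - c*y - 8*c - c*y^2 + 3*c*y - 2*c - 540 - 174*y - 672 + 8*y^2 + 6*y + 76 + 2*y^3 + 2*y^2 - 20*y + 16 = 80*c + 2*y^3 + y^2*(10 - c) + y*(2*c - 188) - 1120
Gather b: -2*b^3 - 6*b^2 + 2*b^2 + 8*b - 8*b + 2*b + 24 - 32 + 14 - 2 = -2*b^3 - 4*b^2 + 2*b + 4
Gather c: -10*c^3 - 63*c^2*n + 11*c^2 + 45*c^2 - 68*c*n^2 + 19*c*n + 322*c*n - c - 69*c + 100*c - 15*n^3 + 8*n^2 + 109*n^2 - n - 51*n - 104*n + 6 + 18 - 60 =-10*c^3 + c^2*(56 - 63*n) + c*(-68*n^2 + 341*n + 30) - 15*n^3 + 117*n^2 - 156*n - 36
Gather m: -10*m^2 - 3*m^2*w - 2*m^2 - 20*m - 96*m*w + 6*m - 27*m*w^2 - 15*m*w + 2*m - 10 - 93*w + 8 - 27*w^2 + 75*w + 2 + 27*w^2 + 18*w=m^2*(-3*w - 12) + m*(-27*w^2 - 111*w - 12)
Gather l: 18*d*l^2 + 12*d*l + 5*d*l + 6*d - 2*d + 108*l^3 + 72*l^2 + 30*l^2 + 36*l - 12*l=4*d + 108*l^3 + l^2*(18*d + 102) + l*(17*d + 24)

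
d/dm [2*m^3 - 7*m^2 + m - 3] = 6*m^2 - 14*m + 1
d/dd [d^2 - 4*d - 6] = 2*d - 4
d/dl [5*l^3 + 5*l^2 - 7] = 5*l*(3*l + 2)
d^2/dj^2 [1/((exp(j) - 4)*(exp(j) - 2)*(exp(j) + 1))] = (9*exp(5*j) - 55*exp(4*j) + 104*exp(3*j) - 102*exp(2*j) + 164*exp(j) - 16)*exp(j)/(exp(9*j) - 15*exp(8*j) + 81*exp(7*j) - 161*exp(6*j) - 78*exp(5*j) + 636*exp(4*j) - 280*exp(3*j) - 864*exp(2*j) + 384*exp(j) + 512)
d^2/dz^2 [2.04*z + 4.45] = 0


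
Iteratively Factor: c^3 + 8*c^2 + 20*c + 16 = (c + 2)*(c^2 + 6*c + 8) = (c + 2)^2*(c + 4)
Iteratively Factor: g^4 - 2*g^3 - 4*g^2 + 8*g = (g)*(g^3 - 2*g^2 - 4*g + 8) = g*(g - 2)*(g^2 - 4) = g*(g - 2)*(g + 2)*(g - 2)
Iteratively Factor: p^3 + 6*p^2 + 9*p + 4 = (p + 1)*(p^2 + 5*p + 4) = (p + 1)^2*(p + 4)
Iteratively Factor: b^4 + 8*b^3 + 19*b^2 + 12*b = (b + 4)*(b^3 + 4*b^2 + 3*b) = b*(b + 4)*(b^2 + 4*b + 3) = b*(b + 1)*(b + 4)*(b + 3)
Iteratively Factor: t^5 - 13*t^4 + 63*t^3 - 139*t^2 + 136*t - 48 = (t - 1)*(t^4 - 12*t^3 + 51*t^2 - 88*t + 48) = (t - 1)^2*(t^3 - 11*t^2 + 40*t - 48) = (t - 4)*(t - 1)^2*(t^2 - 7*t + 12) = (t - 4)^2*(t - 1)^2*(t - 3)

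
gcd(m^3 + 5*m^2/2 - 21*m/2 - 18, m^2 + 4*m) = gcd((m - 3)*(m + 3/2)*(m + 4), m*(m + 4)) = m + 4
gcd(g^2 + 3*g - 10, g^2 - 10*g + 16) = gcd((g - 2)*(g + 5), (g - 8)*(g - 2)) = g - 2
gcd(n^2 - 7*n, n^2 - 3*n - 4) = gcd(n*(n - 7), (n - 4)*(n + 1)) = 1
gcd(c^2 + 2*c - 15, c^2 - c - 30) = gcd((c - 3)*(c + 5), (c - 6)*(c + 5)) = c + 5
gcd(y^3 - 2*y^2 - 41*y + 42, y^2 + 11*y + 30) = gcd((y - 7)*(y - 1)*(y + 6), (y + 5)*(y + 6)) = y + 6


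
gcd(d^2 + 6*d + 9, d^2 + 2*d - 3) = d + 3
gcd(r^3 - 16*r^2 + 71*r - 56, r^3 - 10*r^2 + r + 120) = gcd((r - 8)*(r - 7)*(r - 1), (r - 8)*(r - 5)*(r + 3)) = r - 8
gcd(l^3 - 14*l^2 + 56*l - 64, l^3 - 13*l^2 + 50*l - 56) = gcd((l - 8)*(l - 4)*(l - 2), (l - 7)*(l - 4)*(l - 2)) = l^2 - 6*l + 8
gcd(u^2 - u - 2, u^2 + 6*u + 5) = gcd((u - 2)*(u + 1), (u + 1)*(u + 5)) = u + 1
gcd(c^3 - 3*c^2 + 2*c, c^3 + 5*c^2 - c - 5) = c - 1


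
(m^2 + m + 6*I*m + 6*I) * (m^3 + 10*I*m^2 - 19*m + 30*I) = m^5 + m^4 + 16*I*m^4 - 79*m^3 + 16*I*m^3 - 79*m^2 - 84*I*m^2 - 180*m - 84*I*m - 180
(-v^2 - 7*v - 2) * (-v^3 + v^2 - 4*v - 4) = v^5 + 6*v^4 - v^3 + 30*v^2 + 36*v + 8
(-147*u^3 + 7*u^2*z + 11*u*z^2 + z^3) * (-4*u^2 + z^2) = 588*u^5 - 28*u^4*z - 191*u^3*z^2 + 3*u^2*z^3 + 11*u*z^4 + z^5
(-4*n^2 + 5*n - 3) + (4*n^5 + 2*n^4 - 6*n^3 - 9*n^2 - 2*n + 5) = 4*n^5 + 2*n^4 - 6*n^3 - 13*n^2 + 3*n + 2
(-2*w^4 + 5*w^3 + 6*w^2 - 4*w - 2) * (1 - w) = 2*w^5 - 7*w^4 - w^3 + 10*w^2 - 2*w - 2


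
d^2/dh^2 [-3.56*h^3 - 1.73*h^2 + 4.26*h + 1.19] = -21.36*h - 3.46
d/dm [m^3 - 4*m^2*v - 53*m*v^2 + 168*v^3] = 3*m^2 - 8*m*v - 53*v^2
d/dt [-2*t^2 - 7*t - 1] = -4*t - 7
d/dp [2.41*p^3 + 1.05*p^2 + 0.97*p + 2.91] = 7.23*p^2 + 2.1*p + 0.97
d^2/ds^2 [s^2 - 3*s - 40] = 2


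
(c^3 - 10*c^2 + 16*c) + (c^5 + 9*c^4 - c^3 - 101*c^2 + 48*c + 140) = c^5 + 9*c^4 - 111*c^2 + 64*c + 140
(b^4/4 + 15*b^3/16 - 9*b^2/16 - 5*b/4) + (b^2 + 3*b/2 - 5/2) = b^4/4 + 15*b^3/16 + 7*b^2/16 + b/4 - 5/2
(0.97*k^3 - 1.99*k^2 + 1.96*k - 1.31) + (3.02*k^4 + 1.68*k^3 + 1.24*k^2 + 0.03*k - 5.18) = 3.02*k^4 + 2.65*k^3 - 0.75*k^2 + 1.99*k - 6.49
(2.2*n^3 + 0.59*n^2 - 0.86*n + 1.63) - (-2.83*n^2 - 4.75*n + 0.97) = 2.2*n^3 + 3.42*n^2 + 3.89*n + 0.66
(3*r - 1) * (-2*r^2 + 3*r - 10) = -6*r^3 + 11*r^2 - 33*r + 10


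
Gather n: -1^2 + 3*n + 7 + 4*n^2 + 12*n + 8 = 4*n^2 + 15*n + 14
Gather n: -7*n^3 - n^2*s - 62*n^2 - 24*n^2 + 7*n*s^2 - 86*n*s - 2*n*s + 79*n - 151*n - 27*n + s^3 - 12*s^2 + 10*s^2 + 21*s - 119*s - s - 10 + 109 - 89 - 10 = -7*n^3 + n^2*(-s - 86) + n*(7*s^2 - 88*s - 99) + s^3 - 2*s^2 - 99*s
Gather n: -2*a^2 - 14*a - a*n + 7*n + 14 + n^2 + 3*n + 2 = -2*a^2 - 14*a + n^2 + n*(10 - a) + 16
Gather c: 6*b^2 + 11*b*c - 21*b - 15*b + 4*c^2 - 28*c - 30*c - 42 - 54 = 6*b^2 - 36*b + 4*c^2 + c*(11*b - 58) - 96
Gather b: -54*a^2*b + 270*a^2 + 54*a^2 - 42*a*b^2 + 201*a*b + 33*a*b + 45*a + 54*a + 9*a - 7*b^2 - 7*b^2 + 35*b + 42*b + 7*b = 324*a^2 + 108*a + b^2*(-42*a - 14) + b*(-54*a^2 + 234*a + 84)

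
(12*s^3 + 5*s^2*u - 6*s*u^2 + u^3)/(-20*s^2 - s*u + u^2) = (-12*s^3 - 5*s^2*u + 6*s*u^2 - u^3)/(20*s^2 + s*u - u^2)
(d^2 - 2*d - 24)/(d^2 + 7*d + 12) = (d - 6)/(d + 3)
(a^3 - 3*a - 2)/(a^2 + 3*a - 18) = (a^3 - 3*a - 2)/(a^2 + 3*a - 18)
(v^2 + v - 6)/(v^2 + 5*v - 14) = (v + 3)/(v + 7)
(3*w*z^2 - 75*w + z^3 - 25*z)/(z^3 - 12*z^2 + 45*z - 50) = (3*w*z + 15*w + z^2 + 5*z)/(z^2 - 7*z + 10)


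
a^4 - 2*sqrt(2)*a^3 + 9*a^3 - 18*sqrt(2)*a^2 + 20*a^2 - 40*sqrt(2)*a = a*(a + 4)*(a + 5)*(a - 2*sqrt(2))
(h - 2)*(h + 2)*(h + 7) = h^3 + 7*h^2 - 4*h - 28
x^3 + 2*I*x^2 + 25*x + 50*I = (x - 5*I)*(x + 2*I)*(x + 5*I)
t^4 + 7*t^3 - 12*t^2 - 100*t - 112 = (t - 4)*(t + 2)^2*(t + 7)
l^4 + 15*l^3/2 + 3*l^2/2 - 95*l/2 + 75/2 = (l - 3/2)*(l - 1)*(l + 5)^2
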